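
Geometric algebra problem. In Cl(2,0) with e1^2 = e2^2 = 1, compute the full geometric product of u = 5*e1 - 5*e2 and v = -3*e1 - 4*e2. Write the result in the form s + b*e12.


Expand: (5*e1 - 5*e2)(-3*e1 - 4*e2)
= 5*(-3)*e1e1 + 5*(-4)*e1e2 + (-5)*(-3)*e2e1 + (-5)*(-4)*e2e2
Using e1^2 = e2^2 = 1, e2e1 = -e1e2:
Scalar part s = 5*(-3) + (-5)*(-4) = -15 + 20 = 5
Bivector part b = 5*(-4) - (-5)*(-3) = -20 - 15 = -35
uv = 5 - 35*e12


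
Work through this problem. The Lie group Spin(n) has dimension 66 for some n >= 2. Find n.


dim Spin(n) = dim so(n) = n(n-1)/2.
Solve n(n-1)/2 = 66, i.e. n^2 - n - 132 = 0.
Discriminant = 1 + 8*66 = 529
n = (1 + sqrt(529))/2 = (1 + 23)/2 = 12


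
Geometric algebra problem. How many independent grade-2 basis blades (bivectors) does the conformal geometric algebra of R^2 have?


The conformal model of R^2 uses Cl(3,1) with m = 2 + 2 = 4 generators.
Number of grade-2 blades = C(m, 2) = C(4, 2)
= 4*3/2 = 6


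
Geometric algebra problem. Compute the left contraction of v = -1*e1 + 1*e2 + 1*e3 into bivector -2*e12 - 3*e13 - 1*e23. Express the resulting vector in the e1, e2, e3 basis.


Left contraction v _| B = <vB>_1 (grade-1 part of the geometric product vB).
Using e1_|e12 = e2, e2_|e12 = -e1, e1_|e13 = e3, e3_|e13 = -e1, e2_|e23 = e3, e3_|e23 = -e2:
e1 coeff: -v2*b12 - v3*b13 = -(1)*(-2) - (1)*(-3) = 5
e2 coeff: v1*b12 - v3*b23 = (-1)*(-2) - (1)*(-1) = 3
e3 coeff: v1*b13 + v2*b23 = (-1)*(-3) + (1)*(-1) = 2
v _| B = 5*e1 + 3*e2 + 2*e3


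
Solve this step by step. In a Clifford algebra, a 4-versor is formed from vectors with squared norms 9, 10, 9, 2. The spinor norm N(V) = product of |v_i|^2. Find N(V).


Spinor norm N(V) = |v1|^2 * |v2|^2 * ... * |v4|^2
= 9 * 10 * 9 * 2
Running product: 9, 90, 810, 1620
N(V) = 1620


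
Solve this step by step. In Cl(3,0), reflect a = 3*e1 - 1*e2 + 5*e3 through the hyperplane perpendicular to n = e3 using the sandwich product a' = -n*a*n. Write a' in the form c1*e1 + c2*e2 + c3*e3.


Reflection formula: a' = -n*a*n, with n = e3 (unit vector, n^2 = 1).
For reflection through hyperplane perp to e3:
The component along e3 flips sign, others stay.
a = (3, -1, 5)
a' = (3, -1, -5)
a' = 3*e1 - 1*e2 - 5*e3


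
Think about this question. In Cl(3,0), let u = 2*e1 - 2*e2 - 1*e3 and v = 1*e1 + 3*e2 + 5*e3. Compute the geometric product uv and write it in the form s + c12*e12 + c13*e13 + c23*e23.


In Cl(3,0): e_i^2 = 1, e_ie_j = -e_je_i for i != j.
Scalar part = u . v = 2*1 + (-2)*3 + (-1)*5
= 2 + (-6) + (-5) = -9
e12 coeff = 2*3 - (-2)*1 = 6 - (-2) = 8
e13 coeff = 2*5 - (-1)*1 = 10 - (-1) = 11
e23 coeff = (-2)*5 - (-1)*3 = -10 - (-3) = -7
uv = -9 + 8*e12 + 11*e13 - 7*e23


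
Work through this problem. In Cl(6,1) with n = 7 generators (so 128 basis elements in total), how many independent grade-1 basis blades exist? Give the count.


Number of grade-k basis blades in Cl(p,q) with n = p + q is C(n, k).
n = 6 + 1 = 7
C(7, 1) = 7! / (1! * 6!)
= 5040 / (1 * 720)
= 7


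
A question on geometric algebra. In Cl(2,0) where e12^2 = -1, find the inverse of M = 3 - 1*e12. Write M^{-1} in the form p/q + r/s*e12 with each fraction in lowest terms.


M = 3 - 1*e12, where e12^2 = -1.
Since M commutes with its reverse ~M = a - b*e12, M * ~M = a^2 - b^2*e12^2 = a^2 + b^2.
So M^{-1} = ~M / (a^2 + b^2) = (a - b*e12)/(a^2 + b^2).
a^2 + b^2 = 9 + 1 = 10
Scalar part = 3/10 = 3/10
Bivector coeff = 1/10 = 1/10
M^{-1} = 3/10 + 1/10*e12


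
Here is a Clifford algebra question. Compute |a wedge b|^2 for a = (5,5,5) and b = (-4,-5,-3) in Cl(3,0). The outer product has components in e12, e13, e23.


a wedge b = (a1*b2 - a2*b1)*e12 + (a1*b3 - a3*b1)*e13 + (a2*b3 - a3*b2)*e23
e12 coeff: 5*(-5) - 5*(-4) = -25 - (-20) = -5
e13 coeff: 5*(-3) - 5*(-4) = -15 - (-20) = 5
e23 coeff: 5*(-3) - 5*(-5) = -15 - (-25) = 10
|a wedge b|^2 = (-5)^2 + 5^2 + 10^2
= 25 + 25 + 100
= 150


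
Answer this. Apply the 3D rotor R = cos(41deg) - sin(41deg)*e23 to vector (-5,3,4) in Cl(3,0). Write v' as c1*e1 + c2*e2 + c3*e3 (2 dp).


Rotor R = cos(41deg) - sin(41deg)*e23
Rotation angle theta = 2 * 41 = 82 degrees in the e23 plane (e2 -> e3).
The component perpendicular to the plane (e1) is invariant: v'_1 = v1 = -5.00
cos(82deg) = 0.1392, sin(82deg) = 0.9903
v'_2 = v2*cos(theta) - v3*sin(theta) = 3*0.1392 - 4*0.9903 = -3.54
v'_3 = v2*sin(theta) + v3*cos(theta) = 3*0.9903 + 4*0.1392 = 3.53
v' = -5.00*e1 - 3.54*e2 + 3.53*e3


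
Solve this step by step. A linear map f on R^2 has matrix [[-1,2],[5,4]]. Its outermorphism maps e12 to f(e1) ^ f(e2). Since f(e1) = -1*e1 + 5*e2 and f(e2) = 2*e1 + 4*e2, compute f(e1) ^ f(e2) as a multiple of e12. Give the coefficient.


The outermorphism of a linear map f sends e1^e2 to f(e1)^f(e2).
f(e1) = -1*e1 + 5*e2
f(e2) = 2*e1 + 4*e2
f(e1) ^ f(e2) = (-1*e1 + 5*e2) ^ (2*e1 + 4*e2)
= (-1)*4*e12 + 5*2*e21
= (-4 - 10)*e12
= -14*e12
Coefficient = -14


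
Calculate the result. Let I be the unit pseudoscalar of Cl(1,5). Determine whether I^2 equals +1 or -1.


The pseudoscalar I = e1...e_n (product of all n generators) of Cl(p,q) satisfies I^2 = (-1)^(q + n(n-1)/2).
p = 1, q = 5, n = p + q = 6
n(n-1)/2 = 6 * 5 / 2 = 15
Exponent = q + n(n-1)/2 = 5 + 15 = 20
I^2 = (-1)^20 = +1


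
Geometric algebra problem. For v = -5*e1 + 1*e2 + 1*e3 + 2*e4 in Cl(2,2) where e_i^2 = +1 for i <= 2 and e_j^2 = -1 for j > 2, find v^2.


v^2 = sum of c_i^2 * e_i^2
Positive signature terms (e_i^2 = +1): (-5)^2 + 1^2 = 26
Negative signature terms (e_j^2 = -1): 1^2 + 2^2 = 5
v^2 = 26 - 5 = 21


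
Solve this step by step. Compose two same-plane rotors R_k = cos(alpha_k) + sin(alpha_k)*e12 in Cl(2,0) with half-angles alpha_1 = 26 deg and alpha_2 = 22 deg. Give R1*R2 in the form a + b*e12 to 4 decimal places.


Same-plane rotors commute and their half-angles add:
R1*R2 = cos(a1 + a2) + sin(a1 + a2)*e12.
a1 + a2 = 26 + 22 = 48 deg
cos(48 deg) = 0.6691
sin(48 deg) = 0.7431
R1*R2 = 0.6691 + 0.7431*e12


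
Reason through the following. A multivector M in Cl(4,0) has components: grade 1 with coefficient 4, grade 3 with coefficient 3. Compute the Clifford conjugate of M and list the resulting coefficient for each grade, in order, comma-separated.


Clifford conjugate sign for grade k: (-1)^(k(k+1)/2)
Grade 1: (-1)^(1*2/2) = (-1)^1 = -1, coeff 4 -> -4
Grade 3: (-1)^(3*4/2) = (-1)^6 = 1, coeff 3 -> 3
Conjugated coefficients: -4, 3


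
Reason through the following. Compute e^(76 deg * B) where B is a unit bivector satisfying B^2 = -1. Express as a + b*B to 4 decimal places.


For a unit bivector B with B^2 = -1, the exponential series gives
e^(theta*B) = cos(theta) + sin(theta)*B (the GA analogue of Euler's formula).
theta = 76 degrees = 1.32645 rad
cos(76 deg) = 0.2419
sin(76 deg) = 0.9703
exp(theta*B) = 0.2419 + 0.9703*B


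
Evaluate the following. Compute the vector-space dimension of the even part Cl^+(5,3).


Even subalgebra dimension = 2^(n-1)
n = 5 + 3 = 8
2^(8 - 1) = 2^7 = 128
Verification: sum of C(8,k) for even k = 1 + 28 + 70 + 28 + 1 = 128
Result = 128


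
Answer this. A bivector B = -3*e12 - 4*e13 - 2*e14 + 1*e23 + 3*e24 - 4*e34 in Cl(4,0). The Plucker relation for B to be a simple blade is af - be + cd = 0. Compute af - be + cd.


Plucker relation: af - be + cd
a*f = (-3)*(-4) = 12
b*e = (-4)*3 = -12
c*d = (-2)*1 = -2
af - be + cd = 12 - (-12) + (-2)
= 22


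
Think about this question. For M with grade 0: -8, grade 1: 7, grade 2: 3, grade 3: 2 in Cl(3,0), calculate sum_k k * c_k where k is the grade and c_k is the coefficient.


Grade-weighted sum = sum of grade_k * coefficient_k
0*(-8) = 0
1*7 = 7
2*3 = 6
3*2 = 6
Total = 0 + 7 + 6 + 6 = 19


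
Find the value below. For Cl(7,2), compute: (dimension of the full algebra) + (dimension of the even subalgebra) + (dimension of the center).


n = 7 + 2 = 9
Total dim = 2^9 = 512
Even subalgebra dim = 2^8 = 256
n is odd, so center dim = 2
Sum = 512 + 256 + 2 = 770


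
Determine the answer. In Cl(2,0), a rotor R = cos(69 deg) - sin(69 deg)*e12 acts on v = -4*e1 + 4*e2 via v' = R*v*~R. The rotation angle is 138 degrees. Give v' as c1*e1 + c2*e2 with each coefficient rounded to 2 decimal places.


Rotor R = cos(69deg) - sin(69deg)*e12
Rotation angle theta = 2 * 69 = 138 degrees
v' = R*v*~R rotates v by theta.
cos(138deg) = -0.7431, sin(138deg) = 0.6691
v'_1 = -4*cos(138deg) - 4*sin(138deg)
= -4*(-0.7431) - 4*0.6691
= 0.30
v'_2 = -4*sin(138deg) + 4*cos(138deg)
= -4*0.6691 + 4*(-0.7431)
= -5.65
v' = 0.30*e1 - 5.65*e2


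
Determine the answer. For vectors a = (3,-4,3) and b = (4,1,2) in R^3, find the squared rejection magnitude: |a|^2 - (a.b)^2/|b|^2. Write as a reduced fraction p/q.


|a|^2 = 3^2 + (-4)^2 + 3^2 = 34
|b|^2 = 4^2 + 1^2 + 2^2 = 21
a . b = 3*4 + (-4)*1 + 3*2 = 14
(a.b)^2 = 14^2 = 196
|rej|^2 = 34 - 196/21
= (714 - 196)/21
= 518/21
In lowest terms: 74/3


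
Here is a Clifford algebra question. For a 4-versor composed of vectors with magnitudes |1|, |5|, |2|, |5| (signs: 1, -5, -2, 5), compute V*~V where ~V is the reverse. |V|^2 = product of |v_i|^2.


Each vector v_i has |v_i|^2 = s_i^2
Squared scales: 1^2 = 1, (-5)^2 = 25, (-2)^2 = 4, 5^2 = 25
|V|^2 = 1 * 25 * 4 * 25
= 2500


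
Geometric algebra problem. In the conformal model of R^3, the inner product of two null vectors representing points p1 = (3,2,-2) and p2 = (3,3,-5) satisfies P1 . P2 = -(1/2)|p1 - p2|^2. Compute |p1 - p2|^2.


p1 - p2 = (0, -1, 3)
|p1 - p2|^2 = 0^2 + (-1)^2 + 3^2
= 0 + 1 + 9
= 10


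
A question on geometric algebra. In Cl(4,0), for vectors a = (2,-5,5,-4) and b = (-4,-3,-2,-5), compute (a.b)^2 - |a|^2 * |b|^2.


a . b = 2*(-4) + (-5)*(-3) + 5*(-2) + (-4)*(-5)
= -8 + 15 + (-10) + 20 = 17
|a|^2 = 2^2 + (-5)^2 + 5^2 + (-4)^2 = 70
|b|^2 = (-4)^2 + (-3)^2 + (-2)^2 + (-5)^2 = 54
(a.b)^2 = 17^2 = 289
|a|^2 * |b|^2 = 70 * 54 = 3780
Result = 289 - 3780 = -3491


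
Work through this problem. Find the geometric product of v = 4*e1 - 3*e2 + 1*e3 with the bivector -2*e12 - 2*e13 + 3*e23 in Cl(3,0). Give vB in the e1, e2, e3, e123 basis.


vB has grade-1 (vector) and grade-3 (trivector) parts: vB = (v _| B) + (v ^ B).
Vector part <vB>_1:
  e1: -v2*b12 - v3*b13 = -(-3)*(-2) - (1)*(-2) = -4
  e2: v1*b12 - v3*b23 = (4)*(-2) - (1)*(3) = -11
  e3: v1*b13 + v2*b23 = (4)*(-2) + (-3)*(3) = -17
Trivector part <vB>_3:
  e123: v1*b23 - v2*b13 + v3*b12 = (4)*(3) - (-3)*(-2) + (1)*(-2) = 4
vB = -4*e1 - 11*e2 - 17*e3 + 4*e123


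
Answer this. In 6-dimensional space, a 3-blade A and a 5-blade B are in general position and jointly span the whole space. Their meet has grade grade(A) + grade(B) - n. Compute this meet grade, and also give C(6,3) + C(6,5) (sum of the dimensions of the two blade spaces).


Meet grade = grade(A) + grade(B) - n
= 3 + 5 - 6 = 2
C(6,3) = 20
C(6,5) = 6
dim_A + dim_B = 20 + 6 = 26


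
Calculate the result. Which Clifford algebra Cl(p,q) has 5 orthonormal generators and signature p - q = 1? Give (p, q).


We need p + q = 5 and p - q = 1.
Adding: 2p = 5 + 1 = 6, so p = 3.
Then q = 5 - 3 = 2.
(p, q) = (3, 2)


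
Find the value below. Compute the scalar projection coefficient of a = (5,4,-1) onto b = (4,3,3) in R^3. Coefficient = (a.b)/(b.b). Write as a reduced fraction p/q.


Projection coefficient = (a . b) / (b . b)
a . b = 5*4 + 4*3 + (-1)*3
= 20 + 12 + (-3) = 29
b . b = 4^2 + 3^2 + 3^2
= 16 + 9 + 9 = 34
Coefficient = 29/34
In lowest terms: 29/34


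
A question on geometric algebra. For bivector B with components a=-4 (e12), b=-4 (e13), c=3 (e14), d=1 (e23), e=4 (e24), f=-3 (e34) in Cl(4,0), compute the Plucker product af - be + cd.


Plucker relation: af - be + cd
a*f = (-4)*(-3) = 12
b*e = (-4)*4 = -16
c*d = 3*1 = 3
af - be + cd = 12 - (-16) + 3
= 31


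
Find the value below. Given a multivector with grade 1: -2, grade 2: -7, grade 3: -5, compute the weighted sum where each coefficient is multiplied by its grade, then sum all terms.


Grade-weighted sum = sum of grade_k * coefficient_k
1*(-2) = -2
2*(-7) = -14
3*(-5) = -15
Total = -2 + (-14) + (-15) = -31


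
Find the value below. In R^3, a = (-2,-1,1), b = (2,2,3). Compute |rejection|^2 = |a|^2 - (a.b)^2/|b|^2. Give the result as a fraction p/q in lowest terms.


|a|^2 = (-2)^2 + (-1)^2 + 1^2 = 6
|b|^2 = 2^2 + 2^2 + 3^2 = 17
a . b = (-2)*2 + (-1)*2 + 1*3 = -3
(a.b)^2 = (-3)^2 = 9
|rej|^2 = 6 - 9/17
= (102 - 9)/17
= 93/17
In lowest terms: 93/17


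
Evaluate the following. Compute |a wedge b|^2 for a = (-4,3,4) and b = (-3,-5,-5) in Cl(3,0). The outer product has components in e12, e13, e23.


a wedge b = (a1*b2 - a2*b1)*e12 + (a1*b3 - a3*b1)*e13 + (a2*b3 - a3*b2)*e23
e12 coeff: (-4)*(-5) - 3*(-3) = 20 - (-9) = 29
e13 coeff: (-4)*(-5) - 4*(-3) = 20 - (-12) = 32
e23 coeff: 3*(-5) - 4*(-5) = -15 - (-20) = 5
|a wedge b|^2 = 29^2 + 32^2 + 5^2
= 841 + 1024 + 25
= 1890


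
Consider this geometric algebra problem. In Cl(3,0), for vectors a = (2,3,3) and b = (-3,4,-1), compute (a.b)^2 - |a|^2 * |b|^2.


a . b = 2*(-3) + 3*4 + 3*(-1)
= -6 + 12 + (-3) = 3
|a|^2 = 2^2 + 3^2 + 3^2 = 22
|b|^2 = (-3)^2 + 4^2 + (-1)^2 = 26
(a.b)^2 = 3^2 = 9
|a|^2 * |b|^2 = 22 * 26 = 572
Result = 9 - 572 = -563


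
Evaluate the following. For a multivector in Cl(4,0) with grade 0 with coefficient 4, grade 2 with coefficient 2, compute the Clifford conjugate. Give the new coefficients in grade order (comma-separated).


Clifford conjugate sign for grade k: (-1)^(k(k+1)/2)
Grade 0: (-1)^(0*1/2) = (-1)^0 = 1, coeff 4 -> 4
Grade 2: (-1)^(2*3/2) = (-1)^3 = -1, coeff 2 -> -2
Conjugated coefficients: 4, -2


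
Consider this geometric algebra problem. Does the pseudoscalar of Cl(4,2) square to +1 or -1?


The pseudoscalar I = e1...e_n (product of all n generators) of Cl(p,q) satisfies I^2 = (-1)^(q + n(n-1)/2).
p = 4, q = 2, n = p + q = 6
n(n-1)/2 = 6 * 5 / 2 = 15
Exponent = q + n(n-1)/2 = 2 + 15 = 17
I^2 = (-1)^17 = -1


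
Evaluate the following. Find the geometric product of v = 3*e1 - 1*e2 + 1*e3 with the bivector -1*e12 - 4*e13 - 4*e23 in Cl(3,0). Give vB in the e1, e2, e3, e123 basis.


vB has grade-1 (vector) and grade-3 (trivector) parts: vB = (v _| B) + (v ^ B).
Vector part <vB>_1:
  e1: -v2*b12 - v3*b13 = -(-1)*(-1) - (1)*(-4) = 3
  e2: v1*b12 - v3*b23 = (3)*(-1) - (1)*(-4) = 1
  e3: v1*b13 + v2*b23 = (3)*(-4) + (-1)*(-4) = -8
Trivector part <vB>_3:
  e123: v1*b23 - v2*b13 + v3*b12 = (3)*(-4) - (-1)*(-4) + (1)*(-1) = -17
vB = 3*e1 + 1*e2 - 8*e3 - 17*e123


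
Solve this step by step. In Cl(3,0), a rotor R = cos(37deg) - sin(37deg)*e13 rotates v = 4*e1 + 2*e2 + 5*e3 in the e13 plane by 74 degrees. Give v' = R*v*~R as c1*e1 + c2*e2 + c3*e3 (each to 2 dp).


Rotor R = cos(37deg) - sin(37deg)*e13
Rotation angle theta = 2 * 37 = 74 degrees in the e13 plane (e1 -> e3).
The component perpendicular to the plane (e2) is invariant: v'_2 = v2 = 2.00
cos(74deg) = 0.2756, sin(74deg) = 0.9613
v'_1 = v1*cos(theta) - v3*sin(theta) = 4*0.2756 - 5*0.9613 = -3.70
v'_3 = v1*sin(theta) + v3*cos(theta) = 4*0.9613 + 5*0.2756 = 5.22
v' = -3.70*e1 + 2.00*e2 + 5.22*e3


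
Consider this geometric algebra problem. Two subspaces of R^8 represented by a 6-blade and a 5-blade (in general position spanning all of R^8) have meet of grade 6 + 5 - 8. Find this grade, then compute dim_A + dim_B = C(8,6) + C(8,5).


Meet grade = grade(A) + grade(B) - n
= 6 + 5 - 8 = 3
C(8,6) = 28
C(8,5) = 56
dim_A + dim_B = 28 + 56 = 84


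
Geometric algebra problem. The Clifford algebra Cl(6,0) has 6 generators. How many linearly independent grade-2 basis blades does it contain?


Number of grade-k basis blades in Cl(p,q) with n = p + q is C(n, k).
n = 6 + 0 = 6
C(6, 2) = 6! / (2! * 4!)
= 720 / (2 * 24)
= 15


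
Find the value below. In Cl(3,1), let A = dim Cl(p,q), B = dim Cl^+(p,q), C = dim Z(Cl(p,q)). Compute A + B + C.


n = 3 + 1 = 4
Total dim = 2^4 = 16
Even subalgebra dim = 2^3 = 8
n is even, so center dim = 1
Sum = 16 + 8 + 1 = 25


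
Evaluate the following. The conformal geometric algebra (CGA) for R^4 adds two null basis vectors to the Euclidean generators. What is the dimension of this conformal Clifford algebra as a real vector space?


The conformal model of R^4 uses Cl(5,1): the 4 Euclidean generators plus two extra orthogonal generators e+ (e+^2 = +1) and e- (e-^2 = -1), from which the null vectors e0, einf are built.
Number of generators m = 4 + 2 = 6.
dim Cl(p,q) = 2^m = 2^6 = 64


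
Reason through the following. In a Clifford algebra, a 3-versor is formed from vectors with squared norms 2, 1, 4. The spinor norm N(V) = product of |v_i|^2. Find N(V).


Spinor norm N(V) = |v1|^2 * |v2|^2 * ... * |v3|^2
= 2 * 1 * 4
Running product: 2, 2, 8
N(V) = 8


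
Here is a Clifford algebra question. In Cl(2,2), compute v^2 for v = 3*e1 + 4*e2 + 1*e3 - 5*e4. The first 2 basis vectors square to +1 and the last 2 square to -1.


v^2 = sum of c_i^2 * e_i^2
Positive signature terms (e_i^2 = +1): 3^2 + 4^2 = 25
Negative signature terms (e_j^2 = -1): 1^2 + (-5)^2 = 26
v^2 = 25 - 26 = -1


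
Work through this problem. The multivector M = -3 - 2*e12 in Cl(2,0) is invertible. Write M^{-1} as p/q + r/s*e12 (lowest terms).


M = -3 - 2*e12, where e12^2 = -1.
Since M commutes with its reverse ~M = a - b*e12, M * ~M = a^2 - b^2*e12^2 = a^2 + b^2.
So M^{-1} = ~M / (a^2 + b^2) = (a - b*e12)/(a^2 + b^2).
a^2 + b^2 = 9 + 4 = 13
Scalar part = -3/13 = -3/13
Bivector coeff = 2/13 = 2/13
M^{-1} = -3/13 + 2/13*e12


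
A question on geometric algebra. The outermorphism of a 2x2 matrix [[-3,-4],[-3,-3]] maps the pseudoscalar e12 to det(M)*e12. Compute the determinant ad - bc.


The outermorphism of a linear map f sends e1^e2 to f(e1)^f(e2).
f(e1) = -3*e1 - 3*e2
f(e2) = -4*e1 - 3*e2
f(e1) ^ f(e2) = (-3*e1 - 3*e2) ^ (-4*e1 - 3*e2)
= (-3)*(-3)*e12 + (-3)*(-4)*e21
= (9 - 12)*e12
= -3*e12
Coefficient = -3


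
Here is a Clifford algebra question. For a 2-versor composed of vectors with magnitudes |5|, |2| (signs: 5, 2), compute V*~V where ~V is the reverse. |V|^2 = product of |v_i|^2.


Each vector v_i has |v_i|^2 = s_i^2
Squared scales: 5^2 = 25, 2^2 = 4
|V|^2 = 25 * 4
= 100


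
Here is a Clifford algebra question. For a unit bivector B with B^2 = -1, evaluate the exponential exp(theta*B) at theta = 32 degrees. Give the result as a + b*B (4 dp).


For a unit bivector B with B^2 = -1, the exponential series gives
e^(theta*B) = cos(theta) + sin(theta)*B (the GA analogue of Euler's formula).
theta = 32 degrees = 0.558505 rad
cos(32 deg) = 0.8480
sin(32 deg) = 0.5299
exp(theta*B) = 0.8480 + 0.5299*B


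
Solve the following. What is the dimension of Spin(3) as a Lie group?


Spin(n) double-covers SO(n); both have Lie algebra so(n) of dimension n(n-1)/2.
n = 3
n(n-1) = 3 * 2 = 6
dim Spin(3) = 6/2 = 3


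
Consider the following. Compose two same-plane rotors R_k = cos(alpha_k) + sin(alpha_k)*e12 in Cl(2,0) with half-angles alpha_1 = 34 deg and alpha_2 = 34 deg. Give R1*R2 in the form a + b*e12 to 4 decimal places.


Same-plane rotors commute and their half-angles add:
R1*R2 = cos(a1 + a2) + sin(a1 + a2)*e12.
a1 + a2 = 34 + 34 = 68 deg
cos(68 deg) = 0.3746
sin(68 deg) = 0.9272
R1*R2 = 0.3746 + 0.9272*e12


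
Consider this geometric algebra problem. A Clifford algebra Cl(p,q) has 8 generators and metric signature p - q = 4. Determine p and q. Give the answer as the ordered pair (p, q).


We need p + q = 8 and p - q = 4.
Adding: 2p = 8 + 4 = 12, so p = 6.
Then q = 8 - 6 = 2.
(p, q) = (6, 2)


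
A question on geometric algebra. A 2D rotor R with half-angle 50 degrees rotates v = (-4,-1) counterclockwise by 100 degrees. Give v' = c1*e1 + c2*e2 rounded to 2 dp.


Rotor R = cos(50deg) - sin(50deg)*e12
Rotation angle theta = 2 * 50 = 100 degrees
v' = R*v*~R rotates v by theta.
cos(100deg) = -0.1736, sin(100deg) = 0.9848
v'_1 = -4*cos(100deg) - (-1)*sin(100deg)
= -4*(-0.1736) - (-1)*0.9848
= 1.68
v'_2 = -4*sin(100deg) + (-1)*cos(100deg)
= -4*0.9848 + (-1)*(-0.1736)
= -3.77
v' = 1.68*e1 - 3.77*e2


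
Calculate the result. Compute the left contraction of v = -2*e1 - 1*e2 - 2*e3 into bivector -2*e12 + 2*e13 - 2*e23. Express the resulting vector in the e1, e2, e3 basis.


Left contraction v _| B = <vB>_1 (grade-1 part of the geometric product vB).
Using e1_|e12 = e2, e2_|e12 = -e1, e1_|e13 = e3, e3_|e13 = -e1, e2_|e23 = e3, e3_|e23 = -e2:
e1 coeff: -v2*b12 - v3*b13 = -(-1)*(-2) - (-2)*(2) = 2
e2 coeff: v1*b12 - v3*b23 = (-2)*(-2) - (-2)*(-2) = 0
e3 coeff: v1*b13 + v2*b23 = (-2)*(2) + (-1)*(-2) = -2
v _| B = 2*e1 + 0*e2 - 2*e3


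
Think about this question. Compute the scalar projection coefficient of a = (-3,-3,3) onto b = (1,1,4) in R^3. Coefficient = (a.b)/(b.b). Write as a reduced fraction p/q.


Projection coefficient = (a . b) / (b . b)
a . b = (-3)*1 + (-3)*1 + 3*4
= -3 + (-3) + 12 = 6
b . b = 1^2 + 1^2 + 4^2
= 1 + 1 + 16 = 18
Coefficient = 6/18
In lowest terms: 1/3


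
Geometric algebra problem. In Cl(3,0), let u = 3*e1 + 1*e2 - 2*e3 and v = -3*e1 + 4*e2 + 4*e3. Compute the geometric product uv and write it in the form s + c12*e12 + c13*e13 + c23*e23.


In Cl(3,0): e_i^2 = 1, e_ie_j = -e_je_i for i != j.
Scalar part = u . v = 3*(-3) + 1*4 + (-2)*4
= -9 + 4 + (-8) = -13
e12 coeff = 3*4 - 1*(-3) = 12 - (-3) = 15
e13 coeff = 3*4 - (-2)*(-3) = 12 - 6 = 6
e23 coeff = 1*4 - (-2)*4 = 4 - (-8) = 12
uv = -13 + 15*e12 + 6*e13 + 12*e23


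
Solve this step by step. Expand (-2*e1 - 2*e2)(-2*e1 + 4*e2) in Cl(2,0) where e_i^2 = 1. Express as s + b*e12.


Expand: (-2*e1 - 2*e2)(-2*e1 + 4*e2)
= (-2)*(-2)*e1e1 + (-2)*4*e1e2 + (-2)*(-2)*e2e1 + (-2)*4*e2e2
Using e1^2 = e2^2 = 1, e2e1 = -e1e2:
Scalar part s = (-2)*(-2) + (-2)*4 = 4 + (-8) = -4
Bivector part b = (-2)*4 - (-2)*(-2) = -8 - 4 = -12
uv = -4 - 12*e12


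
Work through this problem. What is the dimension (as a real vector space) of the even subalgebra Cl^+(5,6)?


Even subalgebra dimension = 2^(n-1)
n = 5 + 6 = 11
2^(11 - 1) = 2^10 = 1024
Verification: sum of C(11,k) for even k = 1 + 55 + 330 + 462 + 165 + 11 = 1024
Result = 1024


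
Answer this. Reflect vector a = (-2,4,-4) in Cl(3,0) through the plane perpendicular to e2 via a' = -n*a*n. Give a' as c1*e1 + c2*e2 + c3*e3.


Reflection formula: a' = -n*a*n, with n = e2 (unit vector, n^2 = 1).
For reflection through hyperplane perp to e2:
The component along e2 flips sign, others stay.
a = (-2, 4, -4)
a' = (-2, -4, -4)
a' = -2*e1 - 4*e2 - 4*e3


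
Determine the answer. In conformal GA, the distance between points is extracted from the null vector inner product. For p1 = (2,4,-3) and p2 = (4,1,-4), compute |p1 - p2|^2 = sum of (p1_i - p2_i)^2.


p1 - p2 = (-2, 3, 1)
|p1 - p2|^2 = (-2)^2 + 3^2 + 1^2
= 4 + 9 + 1
= 14


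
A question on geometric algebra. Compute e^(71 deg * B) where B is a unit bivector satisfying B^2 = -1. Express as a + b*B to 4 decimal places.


For a unit bivector B with B^2 = -1, the exponential series gives
e^(theta*B) = cos(theta) + sin(theta)*B (the GA analogue of Euler's formula).
theta = 71 degrees = 1.239184 rad
cos(71 deg) = 0.3256
sin(71 deg) = 0.9455
exp(theta*B) = 0.3256 + 0.9455*B


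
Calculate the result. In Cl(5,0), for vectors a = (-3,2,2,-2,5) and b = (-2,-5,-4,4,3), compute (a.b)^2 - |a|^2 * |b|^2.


a . b = (-3)*(-2) + 2*(-5) + 2*(-4) + (-2)*4 + 5*3
= 6 + (-10) + (-8) + (-8) + 15 = -5
|a|^2 = (-3)^2 + 2^2 + 2^2 + (-2)^2 + 5^2 = 46
|b|^2 = (-2)^2 + (-5)^2 + (-4)^2 + 4^2 + 3^2 = 70
(a.b)^2 = (-5)^2 = 25
|a|^2 * |b|^2 = 46 * 70 = 3220
Result = 25 - 3220 = -3195


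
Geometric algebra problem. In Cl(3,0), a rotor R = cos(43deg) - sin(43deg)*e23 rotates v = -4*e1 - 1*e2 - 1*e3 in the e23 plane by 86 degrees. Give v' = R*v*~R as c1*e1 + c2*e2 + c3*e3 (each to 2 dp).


Rotor R = cos(43deg) - sin(43deg)*e23
Rotation angle theta = 2 * 43 = 86 degrees in the e23 plane (e2 -> e3).
The component perpendicular to the plane (e1) is invariant: v'_1 = v1 = -4.00
cos(86deg) = 0.0698, sin(86deg) = 0.9976
v'_2 = v2*cos(theta) - v3*sin(theta) = -1*0.0698 - (-1)*0.9976 = 0.93
v'_3 = v2*sin(theta) + v3*cos(theta) = -1*0.9976 + (-1)*0.0698 = -1.07
v' = -4.00*e1 + 0.93*e2 - 1.07*e3


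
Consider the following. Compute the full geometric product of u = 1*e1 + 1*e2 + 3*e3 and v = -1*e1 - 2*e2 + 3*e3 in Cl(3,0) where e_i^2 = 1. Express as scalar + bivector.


In Cl(3,0): e_i^2 = 1, e_ie_j = -e_je_i for i != j.
Scalar part = u . v = 1*(-1) + 1*(-2) + 3*3
= -1 + (-2) + 9 = 6
e12 coeff = 1*(-2) - 1*(-1) = -2 - (-1) = -1
e13 coeff = 1*3 - 3*(-1) = 3 - (-3) = 6
e23 coeff = 1*3 - 3*(-2) = 3 - (-6) = 9
uv = 6 - 1*e12 + 6*e13 + 9*e23


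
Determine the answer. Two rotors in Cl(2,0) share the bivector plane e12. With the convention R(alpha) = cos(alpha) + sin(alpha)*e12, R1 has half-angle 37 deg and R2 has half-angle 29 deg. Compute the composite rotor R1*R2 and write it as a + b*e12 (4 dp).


Same-plane rotors commute and their half-angles add:
R1*R2 = cos(a1 + a2) + sin(a1 + a2)*e12.
a1 + a2 = 37 + 29 = 66 deg
cos(66 deg) = 0.4067
sin(66 deg) = 0.9135
R1*R2 = 0.4067 + 0.9135*e12


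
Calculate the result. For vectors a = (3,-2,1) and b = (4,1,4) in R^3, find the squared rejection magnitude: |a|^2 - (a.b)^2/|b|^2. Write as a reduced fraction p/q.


|a|^2 = 3^2 + (-2)^2 + 1^2 = 14
|b|^2 = 4^2 + 1^2 + 4^2 = 33
a . b = 3*4 + (-2)*1 + 1*4 = 14
(a.b)^2 = 14^2 = 196
|rej|^2 = 14 - 196/33
= (462 - 196)/33
= 266/33
In lowest terms: 266/33


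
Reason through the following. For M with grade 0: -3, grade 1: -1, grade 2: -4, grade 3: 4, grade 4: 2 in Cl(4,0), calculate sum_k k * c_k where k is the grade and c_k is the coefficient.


Grade-weighted sum = sum of grade_k * coefficient_k
0*(-3) = 0
1*(-1) = -1
2*(-4) = -8
3*4 = 12
4*2 = 8
Total = 0 + (-1) + (-8) + 12 + 8 = 11


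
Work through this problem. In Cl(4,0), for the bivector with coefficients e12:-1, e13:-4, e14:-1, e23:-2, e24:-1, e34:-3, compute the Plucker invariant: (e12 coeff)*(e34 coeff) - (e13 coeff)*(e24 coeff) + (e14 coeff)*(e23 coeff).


Plucker relation: af - be + cd
a*f = (-1)*(-3) = 3
b*e = (-4)*(-1) = 4
c*d = (-1)*(-2) = 2
af - be + cd = 3 - 4 + 2
= 1


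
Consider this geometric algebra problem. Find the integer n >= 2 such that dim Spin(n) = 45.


dim Spin(n) = dim so(n) = n(n-1)/2.
Solve n(n-1)/2 = 45, i.e. n^2 - n - 90 = 0.
Discriminant = 1 + 8*45 = 361
n = (1 + sqrt(361))/2 = (1 + 19)/2 = 10


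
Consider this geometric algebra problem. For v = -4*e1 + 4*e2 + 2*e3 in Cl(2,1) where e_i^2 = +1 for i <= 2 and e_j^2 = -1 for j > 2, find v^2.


v^2 = sum of c_i^2 * e_i^2
Positive signature terms (e_i^2 = +1): (-4)^2 + 4^2 = 32
Negative signature terms (e_j^2 = -1): 2^2 = 4
v^2 = 32 - 4 = 28


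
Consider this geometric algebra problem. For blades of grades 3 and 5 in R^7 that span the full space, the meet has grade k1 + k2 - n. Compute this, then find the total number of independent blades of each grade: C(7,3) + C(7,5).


Meet grade = grade(A) + grade(B) - n
= 3 + 5 - 7 = 1
C(7,3) = 35
C(7,5) = 21
dim_A + dim_B = 35 + 21 = 56


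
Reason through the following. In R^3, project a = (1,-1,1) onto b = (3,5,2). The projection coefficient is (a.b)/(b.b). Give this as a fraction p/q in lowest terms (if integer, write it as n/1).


Projection coefficient = (a . b) / (b . b)
a . b = 1*3 + (-1)*5 + 1*2
= 3 + (-5) + 2 = 0
b . b = 3^2 + 5^2 + 2^2
= 9 + 25 + 4 = 38
Coefficient = 0/38
In lowest terms: 0/1


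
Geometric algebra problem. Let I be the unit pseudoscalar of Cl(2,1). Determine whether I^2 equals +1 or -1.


The pseudoscalar I = e1...e_n (product of all n generators) of Cl(p,q) satisfies I^2 = (-1)^(q + n(n-1)/2).
p = 2, q = 1, n = p + q = 3
n(n-1)/2 = 3 * 2 / 2 = 3
Exponent = q + n(n-1)/2 = 1 + 3 = 4
I^2 = (-1)^4 = +1


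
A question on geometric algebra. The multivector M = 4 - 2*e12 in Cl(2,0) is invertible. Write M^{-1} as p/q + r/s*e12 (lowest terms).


M = 4 - 2*e12, where e12^2 = -1.
Since M commutes with its reverse ~M = a - b*e12, M * ~M = a^2 - b^2*e12^2 = a^2 + b^2.
So M^{-1} = ~M / (a^2 + b^2) = (a - b*e12)/(a^2 + b^2).
a^2 + b^2 = 16 + 4 = 20
Scalar part = 4/20 = 1/5
Bivector coeff = 2/20 = 1/10
M^{-1} = 1/5 + 1/10*e12


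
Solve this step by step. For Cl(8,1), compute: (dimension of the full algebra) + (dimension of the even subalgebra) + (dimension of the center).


n = 8 + 1 = 9
Total dim = 2^9 = 512
Even subalgebra dim = 2^8 = 256
n is odd, so center dim = 2
Sum = 512 + 256 + 2 = 770


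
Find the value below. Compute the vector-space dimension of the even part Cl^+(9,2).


Even subalgebra dimension = 2^(n-1)
n = 9 + 2 = 11
2^(11 - 1) = 2^10 = 1024
Verification: sum of C(11,k) for even k = 1 + 55 + 330 + 462 + 165 + 11 = 1024
Result = 1024


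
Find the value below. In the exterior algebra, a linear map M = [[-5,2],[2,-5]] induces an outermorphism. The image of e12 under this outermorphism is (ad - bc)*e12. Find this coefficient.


The outermorphism of a linear map f sends e1^e2 to f(e1)^f(e2).
f(e1) = -5*e1 + 2*e2
f(e2) = 2*e1 - 5*e2
f(e1) ^ f(e2) = (-5*e1 + 2*e2) ^ (2*e1 - 5*e2)
= (-5)*(-5)*e12 + 2*2*e21
= (25 - 4)*e12
= 21*e12
Coefficient = 21


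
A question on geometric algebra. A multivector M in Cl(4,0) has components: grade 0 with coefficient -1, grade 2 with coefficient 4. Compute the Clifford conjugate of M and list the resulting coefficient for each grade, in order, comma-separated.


Clifford conjugate sign for grade k: (-1)^(k(k+1)/2)
Grade 0: (-1)^(0*1/2) = (-1)^0 = 1, coeff -1 -> -1
Grade 2: (-1)^(2*3/2) = (-1)^3 = -1, coeff 4 -> -4
Conjugated coefficients: -1, -4


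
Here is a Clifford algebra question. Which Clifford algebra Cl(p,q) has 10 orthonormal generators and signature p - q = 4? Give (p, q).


We need p + q = 10 and p - q = 4.
Adding: 2p = 10 + 4 = 14, so p = 7.
Then q = 10 - 7 = 3.
(p, q) = (7, 3)


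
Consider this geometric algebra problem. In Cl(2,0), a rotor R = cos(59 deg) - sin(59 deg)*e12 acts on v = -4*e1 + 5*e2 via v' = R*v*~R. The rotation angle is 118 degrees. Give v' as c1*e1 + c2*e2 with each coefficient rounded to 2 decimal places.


Rotor R = cos(59deg) - sin(59deg)*e12
Rotation angle theta = 2 * 59 = 118 degrees
v' = R*v*~R rotates v by theta.
cos(118deg) = -0.4695, sin(118deg) = 0.8829
v'_1 = -4*cos(118deg) - 5*sin(118deg)
= -4*(-0.4695) - 5*0.8829
= -2.54
v'_2 = -4*sin(118deg) + 5*cos(118deg)
= -4*0.8829 + 5*(-0.4695)
= -5.88
v' = -2.54*e1 - 5.88*e2


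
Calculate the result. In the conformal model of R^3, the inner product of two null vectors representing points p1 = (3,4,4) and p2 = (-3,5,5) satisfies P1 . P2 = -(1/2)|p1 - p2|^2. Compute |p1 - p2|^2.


p1 - p2 = (6, -1, -1)
|p1 - p2|^2 = 6^2 + (-1)^2 + (-1)^2
= 36 + 1 + 1
= 38


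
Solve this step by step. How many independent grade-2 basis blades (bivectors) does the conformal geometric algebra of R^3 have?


The conformal model of R^3 uses Cl(4,1) with m = 3 + 2 = 5 generators.
Number of grade-2 blades = C(m, 2) = C(5, 2)
= 5*4/2 = 10


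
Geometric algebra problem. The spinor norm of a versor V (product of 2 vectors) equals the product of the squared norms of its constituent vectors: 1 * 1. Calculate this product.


Spinor norm N(V) = |v1|^2 * |v2|^2 * ... * |v2|^2
= 1 * 1
Running product: 1, 1
N(V) = 1


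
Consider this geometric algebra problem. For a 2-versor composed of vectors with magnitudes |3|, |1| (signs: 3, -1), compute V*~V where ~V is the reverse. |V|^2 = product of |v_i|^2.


Each vector v_i has |v_i|^2 = s_i^2
Squared scales: 3^2 = 9, (-1)^2 = 1
|V|^2 = 9 * 1
= 9


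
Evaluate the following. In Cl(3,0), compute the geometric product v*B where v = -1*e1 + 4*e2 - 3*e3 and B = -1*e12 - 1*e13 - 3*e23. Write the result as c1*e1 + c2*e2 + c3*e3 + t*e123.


vB has grade-1 (vector) and grade-3 (trivector) parts: vB = (v _| B) + (v ^ B).
Vector part <vB>_1:
  e1: -v2*b12 - v3*b13 = -(4)*(-1) - (-3)*(-1) = 1
  e2: v1*b12 - v3*b23 = (-1)*(-1) - (-3)*(-3) = -8
  e3: v1*b13 + v2*b23 = (-1)*(-1) + (4)*(-3) = -11
Trivector part <vB>_3:
  e123: v1*b23 - v2*b13 + v3*b12 = (-1)*(-3) - (4)*(-1) + (-3)*(-1) = 10
vB = 1*e1 - 8*e2 - 11*e3 + 10*e123


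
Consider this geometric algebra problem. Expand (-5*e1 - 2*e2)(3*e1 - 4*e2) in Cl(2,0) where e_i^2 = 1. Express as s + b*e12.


Expand: (-5*e1 - 2*e2)(3*e1 - 4*e2)
= (-5)*3*e1e1 + (-5)*(-4)*e1e2 + (-2)*3*e2e1 + (-2)*(-4)*e2e2
Using e1^2 = e2^2 = 1, e2e1 = -e1e2:
Scalar part s = (-5)*3 + (-2)*(-4) = -15 + 8 = -7
Bivector part b = (-5)*(-4) - (-2)*3 = 20 - (-6) = 26
uv = -7 + 26*e12


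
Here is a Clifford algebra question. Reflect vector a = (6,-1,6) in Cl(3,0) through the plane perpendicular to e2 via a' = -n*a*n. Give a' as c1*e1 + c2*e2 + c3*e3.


Reflection formula: a' = -n*a*n, with n = e2 (unit vector, n^2 = 1).
For reflection through hyperplane perp to e2:
The component along e2 flips sign, others stay.
a = (6, -1, 6)
a' = (6, 1, 6)
a' = 6*e1 + 1*e2 + 6*e3


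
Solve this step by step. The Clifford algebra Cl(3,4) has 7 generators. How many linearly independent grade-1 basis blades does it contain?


Number of grade-k basis blades in Cl(p,q) with n = p + q is C(n, k).
n = 3 + 4 = 7
C(7, 1) = 7! / (1! * 6!)
= 5040 / (1 * 720)
= 7


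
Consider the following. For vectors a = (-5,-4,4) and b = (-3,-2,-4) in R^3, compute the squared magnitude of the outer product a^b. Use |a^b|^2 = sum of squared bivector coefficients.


a wedge b = (a1*b2 - a2*b1)*e12 + (a1*b3 - a3*b1)*e13 + (a2*b3 - a3*b2)*e23
e12 coeff: (-5)*(-2) - (-4)*(-3) = 10 - 12 = -2
e13 coeff: (-5)*(-4) - 4*(-3) = 20 - (-12) = 32
e23 coeff: (-4)*(-4) - 4*(-2) = 16 - (-8) = 24
|a wedge b|^2 = (-2)^2 + 32^2 + 24^2
= 4 + 1024 + 576
= 1604


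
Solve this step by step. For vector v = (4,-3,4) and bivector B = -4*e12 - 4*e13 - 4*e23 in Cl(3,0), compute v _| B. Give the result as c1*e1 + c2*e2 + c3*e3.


Left contraction v _| B = <vB>_1 (grade-1 part of the geometric product vB).
Using e1_|e12 = e2, e2_|e12 = -e1, e1_|e13 = e3, e3_|e13 = -e1, e2_|e23 = e3, e3_|e23 = -e2:
e1 coeff: -v2*b12 - v3*b13 = -(-3)*(-4) - (4)*(-4) = 4
e2 coeff: v1*b12 - v3*b23 = (4)*(-4) - (4)*(-4) = 0
e3 coeff: v1*b13 + v2*b23 = (4)*(-4) + (-3)*(-4) = -4
v _| B = 4*e1 + 0*e2 - 4*e3


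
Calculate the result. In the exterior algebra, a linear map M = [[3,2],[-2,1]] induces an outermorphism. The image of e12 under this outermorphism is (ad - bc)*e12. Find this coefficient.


The outermorphism of a linear map f sends e1^e2 to f(e1)^f(e2).
f(e1) = 3*e1 - 2*e2
f(e2) = 2*e1 + 1*e2
f(e1) ^ f(e2) = (3*e1 - 2*e2) ^ (2*e1 + 1*e2)
= 3*1*e12 + (-2)*2*e21
= (3 - (-4))*e12
= 7*e12
Coefficient = 7


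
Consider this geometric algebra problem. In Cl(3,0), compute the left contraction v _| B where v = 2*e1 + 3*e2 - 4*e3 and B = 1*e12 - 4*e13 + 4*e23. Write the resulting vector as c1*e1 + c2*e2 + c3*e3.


Left contraction v _| B = <vB>_1 (grade-1 part of the geometric product vB).
Using e1_|e12 = e2, e2_|e12 = -e1, e1_|e13 = e3, e3_|e13 = -e1, e2_|e23 = e3, e3_|e23 = -e2:
e1 coeff: -v2*b12 - v3*b13 = -(3)*(1) - (-4)*(-4) = -19
e2 coeff: v1*b12 - v3*b23 = (2)*(1) - (-4)*(4) = 18
e3 coeff: v1*b13 + v2*b23 = (2)*(-4) + (3)*(4) = 4
v _| B = -19*e1 + 18*e2 + 4*e3


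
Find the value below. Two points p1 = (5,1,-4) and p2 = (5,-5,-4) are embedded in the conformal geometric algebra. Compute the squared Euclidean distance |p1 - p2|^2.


p1 - p2 = (0, 6, 0)
|p1 - p2|^2 = 0^2 + 6^2 + 0^2
= 0 + 36 + 0
= 36


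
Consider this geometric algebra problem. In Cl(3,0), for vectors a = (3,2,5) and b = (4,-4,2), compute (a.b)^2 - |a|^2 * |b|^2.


a . b = 3*4 + 2*(-4) + 5*2
= 12 + (-8) + 10 = 14
|a|^2 = 3^2 + 2^2 + 5^2 = 38
|b|^2 = 4^2 + (-4)^2 + 2^2 = 36
(a.b)^2 = 14^2 = 196
|a|^2 * |b|^2 = 38 * 36 = 1368
Result = 196 - 1368 = -1172


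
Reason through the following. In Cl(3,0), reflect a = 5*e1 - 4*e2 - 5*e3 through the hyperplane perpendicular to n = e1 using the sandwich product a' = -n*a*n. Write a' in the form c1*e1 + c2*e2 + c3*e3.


Reflection formula: a' = -n*a*n, with n = e1 (unit vector, n^2 = 1).
For reflection through hyperplane perp to e1:
The component along e1 flips sign, others stay.
a = (5, -4, -5)
a' = (-5, -4, -5)
a' = -5*e1 - 4*e2 - 5*e3


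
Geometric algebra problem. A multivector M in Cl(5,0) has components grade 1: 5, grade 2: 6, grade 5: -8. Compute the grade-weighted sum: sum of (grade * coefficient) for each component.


Grade-weighted sum = sum of grade_k * coefficient_k
1*5 = 5
2*6 = 12
5*(-8) = -40
Total = 5 + 12 + (-40) = -23


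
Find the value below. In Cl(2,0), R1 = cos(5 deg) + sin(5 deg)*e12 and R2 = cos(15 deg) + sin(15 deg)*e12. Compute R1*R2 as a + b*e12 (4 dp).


Same-plane rotors commute and their half-angles add:
R1*R2 = cos(a1 + a2) + sin(a1 + a2)*e12.
a1 + a2 = 5 + 15 = 20 deg
cos(20 deg) = 0.9397
sin(20 deg) = 0.3420
R1*R2 = 0.9397 + 0.3420*e12


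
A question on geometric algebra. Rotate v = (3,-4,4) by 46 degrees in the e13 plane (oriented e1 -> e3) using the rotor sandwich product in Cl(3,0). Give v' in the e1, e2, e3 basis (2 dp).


Rotor R = cos(23deg) - sin(23deg)*e13
Rotation angle theta = 2 * 23 = 46 degrees in the e13 plane (e1 -> e3).
The component perpendicular to the plane (e2) is invariant: v'_2 = v2 = -4.00
cos(46deg) = 0.6947, sin(46deg) = 0.7193
v'_1 = v1*cos(theta) - v3*sin(theta) = 3*0.6947 - 4*0.7193 = -0.79
v'_3 = v1*sin(theta) + v3*cos(theta) = 3*0.7193 + 4*0.6947 = 4.94
v' = -0.79*e1 - 4.00*e2 + 4.94*e3


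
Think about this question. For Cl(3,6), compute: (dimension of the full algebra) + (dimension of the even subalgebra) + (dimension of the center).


n = 3 + 6 = 9
Total dim = 2^9 = 512
Even subalgebra dim = 2^8 = 256
n is odd, so center dim = 2
Sum = 512 + 256 + 2 = 770


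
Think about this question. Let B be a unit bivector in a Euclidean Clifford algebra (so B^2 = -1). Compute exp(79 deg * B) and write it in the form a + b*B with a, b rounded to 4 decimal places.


For a unit bivector B with B^2 = -1, the exponential series gives
e^(theta*B) = cos(theta) + sin(theta)*B (the GA analogue of Euler's formula).
theta = 79 degrees = 1.37881 rad
cos(79 deg) = 0.1908
sin(79 deg) = 0.9816
exp(theta*B) = 0.1908 + 0.9816*B


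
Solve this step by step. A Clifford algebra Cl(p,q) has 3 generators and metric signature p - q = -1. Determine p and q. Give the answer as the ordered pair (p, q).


We need p + q = 3 and p - q = -1.
Adding: 2p = 3 + (-1) = 2, so p = 1.
Then q = 3 - 1 = 2.
(p, q) = (1, 2)


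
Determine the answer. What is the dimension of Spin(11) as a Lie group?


Spin(n) double-covers SO(n); both have Lie algebra so(n) of dimension n(n-1)/2.
n = 11
n(n-1) = 11 * 10 = 110
dim Spin(11) = 110/2 = 55


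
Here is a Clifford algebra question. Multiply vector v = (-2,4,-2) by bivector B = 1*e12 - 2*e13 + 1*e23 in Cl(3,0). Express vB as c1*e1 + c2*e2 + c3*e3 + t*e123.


vB has grade-1 (vector) and grade-3 (trivector) parts: vB = (v _| B) + (v ^ B).
Vector part <vB>_1:
  e1: -v2*b12 - v3*b13 = -(4)*(1) - (-2)*(-2) = -8
  e2: v1*b12 - v3*b23 = (-2)*(1) - (-2)*(1) = 0
  e3: v1*b13 + v2*b23 = (-2)*(-2) + (4)*(1) = 8
Trivector part <vB>_3:
  e123: v1*b23 - v2*b13 + v3*b12 = (-2)*(1) - (4)*(-2) + (-2)*(1) = 4
vB = -8*e1 + 0*e2 + 8*e3 + 4*e123


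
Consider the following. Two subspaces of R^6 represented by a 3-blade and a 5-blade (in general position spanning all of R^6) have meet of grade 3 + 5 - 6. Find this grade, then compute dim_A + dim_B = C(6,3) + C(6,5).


Meet grade = grade(A) + grade(B) - n
= 3 + 5 - 6 = 2
C(6,3) = 20
C(6,5) = 6
dim_A + dim_B = 20 + 6 = 26


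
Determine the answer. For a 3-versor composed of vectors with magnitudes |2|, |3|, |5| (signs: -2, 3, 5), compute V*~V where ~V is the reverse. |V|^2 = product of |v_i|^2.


Each vector v_i has |v_i|^2 = s_i^2
Squared scales: (-2)^2 = 4, 3^2 = 9, 5^2 = 25
|V|^2 = 4 * 9 * 25
= 900


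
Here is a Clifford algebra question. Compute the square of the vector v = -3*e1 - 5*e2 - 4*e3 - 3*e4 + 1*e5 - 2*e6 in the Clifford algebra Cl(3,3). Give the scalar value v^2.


v^2 = sum of c_i^2 * e_i^2
Positive signature terms (e_i^2 = +1): (-3)^2 + (-5)^2 + (-4)^2 = 50
Negative signature terms (e_j^2 = -1): (-3)^2 + 1^2 + (-2)^2 = 14
v^2 = 50 - 14 = 36
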